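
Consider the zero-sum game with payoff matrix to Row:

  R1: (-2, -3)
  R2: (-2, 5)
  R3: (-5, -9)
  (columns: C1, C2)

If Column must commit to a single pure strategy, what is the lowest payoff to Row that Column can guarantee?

-2

Column maxima: C1 → -2, C2 → 5.
The smallest of these is -2.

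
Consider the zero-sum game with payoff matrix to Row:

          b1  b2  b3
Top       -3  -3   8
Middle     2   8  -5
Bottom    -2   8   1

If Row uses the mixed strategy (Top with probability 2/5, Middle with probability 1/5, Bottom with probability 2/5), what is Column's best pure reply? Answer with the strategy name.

If Column plays b1, Row's expected payoff is (2/5)·(-3) + (1/5)·2 + (2/5)·(-2) = -8/5.
If Column plays b2, Row's expected payoff is (2/5)·(-3) + (1/5)·8 + (2/5)·8 = 18/5.
If Column plays b3, Row's expected payoff is (2/5)·8 + (1/5)·(-5) + (2/5)·1 = 13/5.
Column minimizes Row's payoff; the smallest is -8/5, so the best response is b1.

b1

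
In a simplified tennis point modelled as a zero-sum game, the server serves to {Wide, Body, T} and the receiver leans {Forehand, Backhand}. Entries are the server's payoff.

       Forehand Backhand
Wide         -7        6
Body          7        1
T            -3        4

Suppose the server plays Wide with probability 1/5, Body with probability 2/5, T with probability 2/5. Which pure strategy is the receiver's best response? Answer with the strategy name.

Forehand

If the receiver plays Forehand, the server's expected payoff is (1/5)·(-7) + (2/5)·7 + (2/5)·(-3) = 1/5.
If the receiver plays Backhand, the server's expected payoff is (1/5)·6 + (2/5)·1 + (2/5)·4 = 16/5.
The receiver minimizes the server's payoff; the smallest is 1/5, so the best response is Forehand.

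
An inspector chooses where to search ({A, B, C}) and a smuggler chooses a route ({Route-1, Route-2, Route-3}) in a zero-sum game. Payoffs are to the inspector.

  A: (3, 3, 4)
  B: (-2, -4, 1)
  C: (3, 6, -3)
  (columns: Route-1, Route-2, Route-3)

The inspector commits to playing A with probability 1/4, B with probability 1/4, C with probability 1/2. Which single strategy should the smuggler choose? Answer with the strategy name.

If the smuggler plays Route-1, the inspector's expected payoff is (1/4)·3 + (1/4)·(-2) + (1/2)·3 = 7/4.
If the smuggler plays Route-2, the inspector's expected payoff is (1/4)·3 + (1/4)·(-4) + (1/2)·6 = 11/4.
If the smuggler plays Route-3, the inspector's expected payoff is (1/4)·4 + (1/4)·1 + (1/2)·(-3) = -1/4.
The smuggler minimizes the inspector's payoff; the smallest is -1/4, so the best response is Route-3.

Route-3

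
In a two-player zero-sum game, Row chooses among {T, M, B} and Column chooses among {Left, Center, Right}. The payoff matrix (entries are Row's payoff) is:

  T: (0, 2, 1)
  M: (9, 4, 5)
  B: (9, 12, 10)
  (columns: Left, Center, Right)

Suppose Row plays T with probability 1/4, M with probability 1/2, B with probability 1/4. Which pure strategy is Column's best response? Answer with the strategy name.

If Column plays Left, Row's expected payoff is (1/4)·0 + (1/2)·9 + (1/4)·9 = 27/4.
If Column plays Center, Row's expected payoff is (1/4)·2 + (1/2)·4 + (1/4)·12 = 11/2.
If Column plays Right, Row's expected payoff is (1/4)·1 + (1/2)·5 + (1/4)·10 = 21/4.
Column minimizes Row's payoff; the smallest is 21/4, so the best response is Right.

Right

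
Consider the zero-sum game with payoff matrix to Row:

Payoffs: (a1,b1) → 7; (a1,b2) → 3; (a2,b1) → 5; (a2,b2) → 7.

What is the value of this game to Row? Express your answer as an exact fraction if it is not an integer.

17/3

Row minima: a1 → 3, a2 → 5; maximin = 5.
Column maxima: b1 → 7, b2 → 7; minimax = 7.
5 ≠ 7, so there is no saddle point; optimal play is mixed.
Let Row play a1 with probability p. Expected payoff against b1: 7p + 5(1−p) = 2p + 5; against b2: 3p + 7(1−p) = −4p + 7.
Setting these equal: 2p + 5 = −4p + 7 ⇒ 6p = 2 ⇒ p = 1/3, and the value is (2)·(1/3) + 5 = 17/3.
For Column: with q = P(b1), equating a1's and a2's payoffs gives 4q + 3 = −2q + 7 ⇒ q = 2/3.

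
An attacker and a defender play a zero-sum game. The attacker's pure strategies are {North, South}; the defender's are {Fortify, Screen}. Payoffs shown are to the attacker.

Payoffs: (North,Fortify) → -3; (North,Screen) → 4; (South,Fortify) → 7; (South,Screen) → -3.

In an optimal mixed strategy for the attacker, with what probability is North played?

Row minima: North → -3, South → -3; maximin = -3.
Column maxima: Fortify → 7, Screen → 4; minimax = 4.
-3 ≠ 4, so there is no saddle point; optimal play is mixed.
Let the attacker play North with probability p. Expected payoff against Fortify: (-3)p + 7(1−p) = −10p + 7; against Screen: 4p + (-3)(1−p) = 7p − 3.
Setting these equal: −10p + 7 = 7p − 3 ⇒ −17p = -10 ⇒ p = 10/17, and the value is (-10)·(10/17) + 7 = 19/17.
For the defender: with q = P(Fortify), equating North's and South's payoffs gives −7q + 4 = 10q − 3 ⇒ q = 7/17.

10/17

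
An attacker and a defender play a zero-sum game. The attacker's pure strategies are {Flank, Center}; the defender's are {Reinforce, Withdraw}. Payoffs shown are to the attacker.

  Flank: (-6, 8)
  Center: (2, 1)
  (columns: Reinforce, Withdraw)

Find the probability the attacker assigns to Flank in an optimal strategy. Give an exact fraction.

1/15

Row minima: Flank → -6, Center → 1; maximin = 1.
Column maxima: Reinforce → 2, Withdraw → 8; minimax = 2.
1 ≠ 2, so there is no saddle point; optimal play is mixed.
Let the attacker play Flank with probability p. Expected payoff against Reinforce: (-6)p + 2(1−p) = −8p + 2; against Withdraw: 8p + 1(1−p) = 7p + 1.
Setting these equal: −8p + 2 = 7p + 1 ⇒ −15p = -1 ⇒ p = 1/15, and the value is (-8)·(1/15) + 2 = 22/15.
For the defender: with q = P(Reinforce), equating Flank's and Center's payoffs gives −14q + 8 = q + 1 ⇒ q = 7/15.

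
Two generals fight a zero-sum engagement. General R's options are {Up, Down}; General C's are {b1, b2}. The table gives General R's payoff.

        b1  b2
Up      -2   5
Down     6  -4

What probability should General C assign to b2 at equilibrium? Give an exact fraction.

Row minima: Up → -2, Down → -4; maximin = -2.
Column maxima: b1 → 6, b2 → 5; minimax = 5.
-2 ≠ 5, so there is no saddle point; optimal play is mixed.
Let General R play Up with probability p. Expected payoff against b1: (-2)p + 6(1−p) = −8p + 6; against b2: 5p + (-4)(1−p) = 9p − 4.
Setting these equal: −8p + 6 = 9p − 4 ⇒ −17p = -10 ⇒ p = 10/17, and the value is (-8)·(10/17) + 6 = 22/17.
For General C: with q = P(b1), equating Up's and Down's payoffs gives −7q + 5 = 10q − 4 ⇒ q = 9/17.

8/17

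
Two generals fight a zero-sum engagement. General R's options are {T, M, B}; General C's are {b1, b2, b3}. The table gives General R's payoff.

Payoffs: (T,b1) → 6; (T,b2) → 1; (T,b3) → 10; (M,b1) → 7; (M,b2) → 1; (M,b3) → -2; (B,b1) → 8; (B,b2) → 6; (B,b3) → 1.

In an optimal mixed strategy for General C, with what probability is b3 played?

5/14

Row minima: T → 1, M → -2, B → 1; maximin = 1.
Column maxima: b1 → 8, b2 → 6, b3 → 10; minimax = 6.
1 ≠ 6, so there is no saddle point; optimal play is mixed.
M is strictly dominated by B, so General R never plays it.
b1 is strictly dominated by b2 (it gives General R strictly more in every row), so General C never plays it.
On the remaining 2×2 (T, B vs b2, b3):
Let General R play T with probability p. Expected payoff against b2: 1p + 6(1−p) = −5p + 6; against b3: 10p + 1(1−p) = 9p + 1.
Setting these equal: −5p + 6 = 9p + 1 ⇒ −14p = -5 ⇒ p = 5/14, and the value is (-5)·(5/14) + 6 = 59/14.
For General C: with q = P(b2), equating T's and B's payoffs gives −9q + 10 = 5q + 1 ⇒ q = 9/14.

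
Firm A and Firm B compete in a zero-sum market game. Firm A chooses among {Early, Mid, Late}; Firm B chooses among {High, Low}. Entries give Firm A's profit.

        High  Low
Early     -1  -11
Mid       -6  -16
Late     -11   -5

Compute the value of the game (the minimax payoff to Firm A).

Row minima: Early → -11, Mid → -16, Late → -11; maximin = -11.
Column maxima: High → -1, Low → -5; minimax = -5.
-11 ≠ -5, so there is no saddle point; optimal play is mixed.
Mid is strictly dominated by Early, so Firm A never plays it.
On the remaining 2×2 (Early, Late vs High, Low):
Let Firm A play Early with probability p. Expected payoff against High: (-1)p + (-11)(1−p) = 10p − 11; against Low: (-11)p + (-5)(1−p) = −6p − 5.
Setting these equal: 10p − 11 = −6p − 5 ⇒ 16p = 6 ⇒ p = 3/8, and the value is (10)·(3/8) − 11 = -29/4.
For Firm B: with q = P(High), equating Early's and Late's payoffs gives 10q − 11 = −6q − 5 ⇒ q = 3/8.

-29/4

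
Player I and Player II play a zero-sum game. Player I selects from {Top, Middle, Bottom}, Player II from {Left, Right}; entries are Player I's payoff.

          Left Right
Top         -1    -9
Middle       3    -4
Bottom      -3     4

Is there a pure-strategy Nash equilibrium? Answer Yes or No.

Row minima: Top → -9, Middle → -4, Bottom → -3; maximin = -3.
Column maxima: Left → 3, Right → 4; minimax = 3.
-3 ≠ 3, so no pure-strategy equilibrium exists.

No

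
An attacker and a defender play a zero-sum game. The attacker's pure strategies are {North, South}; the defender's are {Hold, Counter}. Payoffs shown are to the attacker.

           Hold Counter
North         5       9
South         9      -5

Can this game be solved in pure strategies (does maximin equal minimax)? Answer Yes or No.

No

Row minima: North → 5, South → -5; maximin = 5.
Column maxima: Hold → 9, Counter → 9; minimax = 9.
5 ≠ 9, so no pure-strategy equilibrium exists.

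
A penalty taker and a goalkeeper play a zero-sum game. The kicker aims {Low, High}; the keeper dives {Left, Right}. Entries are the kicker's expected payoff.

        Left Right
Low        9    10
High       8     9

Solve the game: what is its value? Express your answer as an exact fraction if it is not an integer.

9

Row minima: Low → 9, High → 8; maximin = 9.
Column maxima: Left → 9, Right → 10; minimax = 9.
Since maximin = minimax = 9, there is a saddle point and the value is 9.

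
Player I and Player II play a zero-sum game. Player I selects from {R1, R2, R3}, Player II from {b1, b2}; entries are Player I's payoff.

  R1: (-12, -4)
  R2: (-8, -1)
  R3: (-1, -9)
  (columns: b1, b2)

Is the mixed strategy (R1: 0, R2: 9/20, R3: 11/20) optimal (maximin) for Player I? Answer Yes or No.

Against b1 this mix gives (9/20)·(-8) + (11/20)·(-1) = -83/20.
Against b2 this mix gives (9/20)·(-1) + (11/20)·(-9) = -27/5.
Player II will play b2, holding Player I to -27/5. Shifting weight toward the row that does better against b2 would raise this floor (the equalizing mix achieves -71/15 against both b2 and b1), so the proposed strategy is not optimal.

No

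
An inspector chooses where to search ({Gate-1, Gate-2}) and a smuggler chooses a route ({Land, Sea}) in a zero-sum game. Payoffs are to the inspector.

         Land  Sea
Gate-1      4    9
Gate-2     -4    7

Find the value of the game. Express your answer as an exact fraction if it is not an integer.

Row minima: Gate-1 → 4, Gate-2 → -4; maximin = 4.
Column maxima: Land → 4, Sea → 9; minimax = 4.
Since maximin = minimax = 4, there is a saddle point and the value is 4.

4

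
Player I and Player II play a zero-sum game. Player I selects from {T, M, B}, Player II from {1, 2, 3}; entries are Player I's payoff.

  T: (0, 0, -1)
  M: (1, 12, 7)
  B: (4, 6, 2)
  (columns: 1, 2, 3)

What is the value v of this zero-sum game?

13/4

Row minima: T → -1, M → 1, B → 2; maximin = 2.
Column maxima: 1 → 4, 2 → 12, 3 → 7; minimax = 4.
2 ≠ 4, so there is no saddle point; optimal play is mixed.
T is strictly dominated by M, so Player I never plays it.
With T eliminated, 2 is strictly dominated by 1 (it gives Player I strictly more in every remaining row), so Player II never plays it.
On the remaining 2×2 (M, B vs 1, 3):
Let Player I play M with probability p. Expected payoff against 1: 1p + 4(1−p) = −3p + 4; against 3: 7p + 2(1−p) = 5p + 2.
Setting these equal: −3p + 4 = 5p + 2 ⇒ −8p = -2 ⇒ p = 1/4, and the value is (-3)·(1/4) + 4 = 13/4.
For Player II: with q = P(1), equating M's and B's payoffs gives −6q + 7 = 2q + 2 ⇒ q = 5/8.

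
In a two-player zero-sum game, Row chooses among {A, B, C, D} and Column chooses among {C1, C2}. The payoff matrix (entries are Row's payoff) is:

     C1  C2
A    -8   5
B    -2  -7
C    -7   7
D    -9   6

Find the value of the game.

-63/19

Row minima: A → -8, B → -7, C → -7, D → -9; maximin = -7.
Column maxima: C1 → -2, C2 → 7; minimax = -2.
-7 ≠ -2, so there is no saddle point; optimal play is mixed.
A is strictly dominated by C, so Row never plays it.
D is strictly dominated by C, so Row never plays it.
On the remaining 2×2 (B, C vs C1, C2):
Let Row play B with probability p. Expected payoff against C1: (-2)p + (-7)(1−p) = 5p − 7; against C2: (-7)p + 7(1−p) = −14p + 7.
Setting these equal: 5p − 7 = −14p + 7 ⇒ 19p = 14 ⇒ p = 14/19, and the value is (5)·(14/19) − 7 = -63/19.
For Column: with q = P(C1), equating B's and C's payoffs gives 5q − 7 = −14q + 7 ⇒ q = 14/19.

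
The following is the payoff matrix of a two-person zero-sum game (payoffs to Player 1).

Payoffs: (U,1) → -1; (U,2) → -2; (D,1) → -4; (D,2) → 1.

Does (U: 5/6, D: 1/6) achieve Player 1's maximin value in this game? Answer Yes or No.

Against 1 this mix gives (5/6)·(-1) + (1/6)·(-4) = -3/2.
Against 2 this mix gives (5/6)·(-2) + (1/6)·1 = -3/2.
All of Player 2's active replies (1, 2) yield -3/2, and no column does worse for Player 1. The mix makes Player 2 indifferent and guarantees -3/2, so it is optimal.

Yes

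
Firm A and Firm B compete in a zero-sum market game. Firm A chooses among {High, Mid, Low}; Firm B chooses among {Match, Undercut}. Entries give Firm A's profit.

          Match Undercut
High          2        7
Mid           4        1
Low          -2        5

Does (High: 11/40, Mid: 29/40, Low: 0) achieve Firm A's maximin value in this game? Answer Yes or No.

No

Against Match this mix gives (11/40)·2 + (29/40)·4 = 69/20.
Against Undercut this mix gives (11/40)·7 + (29/40)·1 = 53/20.
Firm B will play Undercut, holding Firm A to 53/20. Shifting weight toward the row that does better against Undercut would raise this floor (the equalizing mix achieves 13/4 against both Undercut and Match), so the proposed strategy is not optimal.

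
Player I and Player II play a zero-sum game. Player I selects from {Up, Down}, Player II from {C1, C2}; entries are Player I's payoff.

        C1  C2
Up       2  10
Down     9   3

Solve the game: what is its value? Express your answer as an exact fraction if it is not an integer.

6

Row minima: Up → 2, Down → 3; maximin = 3.
Column maxima: C1 → 9, C2 → 10; minimax = 9.
3 ≠ 9, so there is no saddle point; optimal play is mixed.
Let Player I play Up with probability p. Expected payoff against C1: 2p + 9(1−p) = −7p + 9; against C2: 10p + 3(1−p) = 7p + 3.
Setting these equal: −7p + 9 = 7p + 3 ⇒ −14p = -6 ⇒ p = 3/7, and the value is (-7)·(3/7) + 9 = 6.
For Player II: with q = P(C1), equating Up's and Down's payoffs gives −8q + 10 = 6q + 3 ⇒ q = 1/2.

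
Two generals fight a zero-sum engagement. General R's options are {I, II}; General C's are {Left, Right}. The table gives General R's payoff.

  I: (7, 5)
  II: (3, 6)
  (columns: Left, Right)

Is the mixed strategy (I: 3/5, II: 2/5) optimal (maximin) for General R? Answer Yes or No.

Against Left this mix gives (3/5)·7 + (2/5)·3 = 27/5.
Against Right this mix gives (3/5)·5 + (2/5)·6 = 27/5.
All of General C's active replies (Left, Right) yield 27/5, and no column does worse for General R. The mix makes General C indifferent and guarantees 27/5, so it is optimal.

Yes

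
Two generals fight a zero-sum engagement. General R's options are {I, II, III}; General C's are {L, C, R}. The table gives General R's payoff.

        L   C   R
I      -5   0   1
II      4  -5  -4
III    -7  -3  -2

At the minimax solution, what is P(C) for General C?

9/14

Row minima: I → -5, II → -5, III → -7; maximin = -5.
Column maxima: L → 4, C → 0, R → 1; minimax = 0.
-5 ≠ 0, so there is no saddle point; optimal play is mixed.
III is strictly dominated by I, so General R never plays it.
R is strictly dominated by C (it gives General R strictly more in every row), so General C never plays it.
On the remaining 2×2 (I, II vs L, C):
Let General R play I with probability p. Expected payoff against L: (-5)p + 4(1−p) = −9p + 4; against C: 0p + (-5)(1−p) = 5p − 5.
Setting these equal: −9p + 4 = 5p − 5 ⇒ −14p = -9 ⇒ p = 9/14, and the value is (-9)·(9/14) + 4 = -25/14.
For General C: with q = P(L), equating I's and II's payoffs gives −5q = 9q − 5 ⇒ q = 5/14.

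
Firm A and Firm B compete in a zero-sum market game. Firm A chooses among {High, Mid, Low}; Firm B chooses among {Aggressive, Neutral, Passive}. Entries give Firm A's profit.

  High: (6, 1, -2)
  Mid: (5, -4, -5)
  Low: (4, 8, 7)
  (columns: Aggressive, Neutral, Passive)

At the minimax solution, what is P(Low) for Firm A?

8/11

Row minima: High → -2, Mid → -5, Low → 4; maximin = 4.
Column maxima: Aggressive → 6, Neutral → 8, Passive → 7; minimax = 6.
4 ≠ 6, so there is no saddle point; optimal play is mixed.
Mid is strictly dominated by High, so Firm A never plays it.
Neutral is strictly dominated by Passive (it gives Firm A strictly more in every row), so Firm B never plays it.
On the remaining 2×2 (High, Low vs Aggressive, Passive):
Let Firm A play High with probability p. Expected payoff against Aggressive: 6p + 4(1−p) = 2p + 4; against Passive: (-2)p + 7(1−p) = −9p + 7.
Setting these equal: 2p + 4 = −9p + 7 ⇒ 11p = 3 ⇒ p = 3/11, and the value is (2)·(3/11) + 4 = 50/11.
For Firm B: with q = P(Aggressive), equating High's and Low's payoffs gives 8q − 2 = −3q + 7 ⇒ q = 9/11.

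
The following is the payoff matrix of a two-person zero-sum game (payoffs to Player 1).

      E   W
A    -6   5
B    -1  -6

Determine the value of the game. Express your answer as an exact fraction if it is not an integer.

Row minima: A → -6, B → -6; maximin = -6.
Column maxima: E → -1, W → 5; minimax = -1.
-6 ≠ -1, so there is no saddle point; optimal play is mixed.
Let Player 1 play A with probability p. Expected payoff against E: (-6)p + (-1)(1−p) = −5p − 1; against W: 5p + (-6)(1−p) = 11p − 6.
Setting these equal: −5p − 1 = 11p − 6 ⇒ −16p = -5 ⇒ p = 5/16, and the value is (-5)·(5/16) − 1 = -41/16.
For Player 2: with q = P(E), equating A's and B's payoffs gives −11q + 5 = 5q − 6 ⇒ q = 11/16.

-41/16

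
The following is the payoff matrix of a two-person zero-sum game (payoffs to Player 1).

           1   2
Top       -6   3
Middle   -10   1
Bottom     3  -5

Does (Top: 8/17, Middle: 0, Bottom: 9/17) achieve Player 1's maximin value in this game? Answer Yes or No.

Yes

Against 1 this mix gives (8/17)·(-6) + (9/17)·3 = -21/17.
Against 2 this mix gives (8/17)·3 + (9/17)·(-5) = -21/17.
All of Player 2's active replies (1, 2) yield -21/17, and no column does worse for Player 1. The mix makes Player 2 indifferent and guarantees -21/17, so it is optimal.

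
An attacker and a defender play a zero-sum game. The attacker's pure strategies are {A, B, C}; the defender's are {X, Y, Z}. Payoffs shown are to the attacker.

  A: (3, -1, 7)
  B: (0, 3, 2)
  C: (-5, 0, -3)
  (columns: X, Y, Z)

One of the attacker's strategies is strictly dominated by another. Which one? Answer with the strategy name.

B gives a strictly higher payoff than C against every column: 0 > -5, 3 > 0, 2 > -3.
So C is strictly dominated and the attacker never plays it.

C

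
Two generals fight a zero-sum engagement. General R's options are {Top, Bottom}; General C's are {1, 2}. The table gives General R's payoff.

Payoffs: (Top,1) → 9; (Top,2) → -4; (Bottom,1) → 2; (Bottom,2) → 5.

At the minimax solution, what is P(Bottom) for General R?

13/16

Row minima: Top → -4, Bottom → 2; maximin = 2.
Column maxima: 1 → 9, 2 → 5; minimax = 5.
2 ≠ 5, so there is no saddle point; optimal play is mixed.
Let General R play Top with probability p. Expected payoff against 1: 9p + 2(1−p) = 7p + 2; against 2: (-4)p + 5(1−p) = −9p + 5.
Setting these equal: 7p + 2 = −9p + 5 ⇒ 16p = 3 ⇒ p = 3/16, and the value is (7)·(3/16) + 2 = 53/16.
For General C: with q = P(1), equating Top's and Bottom's payoffs gives 13q − 4 = −3q + 5 ⇒ q = 9/16.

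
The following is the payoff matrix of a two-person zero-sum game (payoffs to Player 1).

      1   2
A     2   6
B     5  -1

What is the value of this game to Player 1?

Row minima: A → 2, B → -1; maximin = 2.
Column maxima: 1 → 5, 2 → 6; minimax = 5.
2 ≠ 5, so there is no saddle point; optimal play is mixed.
Let Player 1 play A with probability p. Expected payoff against 1: 2p + 5(1−p) = −3p + 5; against 2: 6p + (-1)(1−p) = 7p − 1.
Setting these equal: −3p + 5 = 7p − 1 ⇒ −10p = -6 ⇒ p = 3/5, and the value is (-3)·(3/5) + 5 = 16/5.
For Player 2: with q = P(1), equating A's and B's payoffs gives −4q + 6 = 6q − 1 ⇒ q = 7/10.

16/5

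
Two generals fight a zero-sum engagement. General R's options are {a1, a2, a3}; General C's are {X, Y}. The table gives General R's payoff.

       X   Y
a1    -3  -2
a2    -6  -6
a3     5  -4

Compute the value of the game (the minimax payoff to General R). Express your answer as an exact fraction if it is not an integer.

-11/5

Row minima: a1 → -3, a2 → -6, a3 → -4; maximin = -3.
Column maxima: X → 5, Y → -2; minimax = -2.
-3 ≠ -2, so there is no saddle point; optimal play is mixed.
a2 is strictly dominated by a1, so General R never plays it.
On the remaining 2×2 (a1, a3 vs X, Y):
Let General R play a1 with probability p. Expected payoff against X: (-3)p + 5(1−p) = −8p + 5; against Y: (-2)p + (-4)(1−p) = 2p − 4.
Setting these equal: −8p + 5 = 2p − 4 ⇒ −10p = -9 ⇒ p = 9/10, and the value is (-8)·(9/10) + 5 = -11/5.
For General C: with q = P(X), equating a1's and a3's payoffs gives −q − 2 = 9q − 4 ⇒ q = 1/5.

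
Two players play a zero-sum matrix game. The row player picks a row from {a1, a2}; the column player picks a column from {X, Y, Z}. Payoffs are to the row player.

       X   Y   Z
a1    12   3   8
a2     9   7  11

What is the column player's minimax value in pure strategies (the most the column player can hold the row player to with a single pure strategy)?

Column maxima: X → 12, Y → 7, Z → 11.
The smallest of these is 7.

7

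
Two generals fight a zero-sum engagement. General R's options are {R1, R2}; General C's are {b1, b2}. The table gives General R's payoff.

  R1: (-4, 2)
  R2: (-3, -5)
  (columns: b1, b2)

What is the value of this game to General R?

Row minima: R1 → -4, R2 → -5; maximin = -4.
Column maxima: b1 → -3, b2 → 2; minimax = -3.
-4 ≠ -3, so there is no saddle point; optimal play is mixed.
Let General R play R1 with probability p. Expected payoff against b1: (-4)p + (-3)(1−p) = −p − 3; against b2: 2p + (-5)(1−p) = 7p − 5.
Setting these equal: −p − 3 = 7p − 5 ⇒ −8p = -2 ⇒ p = 1/4, and the value is (-1)·(1/4) − 3 = -13/4.
For General C: with q = P(b1), equating R1's and R2's payoffs gives −6q + 2 = 2q − 5 ⇒ q = 7/8.

-13/4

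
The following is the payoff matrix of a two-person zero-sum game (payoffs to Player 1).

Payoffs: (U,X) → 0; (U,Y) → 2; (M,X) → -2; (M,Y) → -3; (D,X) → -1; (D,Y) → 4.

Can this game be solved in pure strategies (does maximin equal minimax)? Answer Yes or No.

Row minima: U → 0, M → -3, D → -1; maximin = 0.
Column maxima: X → 0, Y → 4; minimax = 0.
maximin = minimax = 0, so a saddle point exists.

Yes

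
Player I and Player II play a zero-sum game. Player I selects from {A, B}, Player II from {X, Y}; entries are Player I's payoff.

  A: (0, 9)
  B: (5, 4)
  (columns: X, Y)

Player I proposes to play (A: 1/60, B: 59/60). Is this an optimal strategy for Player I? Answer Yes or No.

No

Against X this mix gives (1/60)·0 + (59/60)·5 = 59/12.
Against Y this mix gives (1/60)·9 + (59/60)·4 = 49/12.
Player II will play Y, holding Player I to 49/12. Shifting weight toward the row that does better against Y would raise this floor (the equalizing mix achieves 9/2 against both Y and X), so the proposed strategy is not optimal.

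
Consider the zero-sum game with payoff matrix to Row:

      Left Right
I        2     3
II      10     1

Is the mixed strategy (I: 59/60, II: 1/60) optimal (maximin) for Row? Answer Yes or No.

No

Against Left this mix gives (59/60)·2 + (1/60)·10 = 32/15.
Against Right this mix gives (59/60)·3 + (1/60)·1 = 89/30.
Column will play Left, holding Row to 32/15. Shifting weight toward the row that does better against Left would raise this floor (the equalizing mix achieves 14/5 against both Left and Right), so the proposed strategy is not optimal.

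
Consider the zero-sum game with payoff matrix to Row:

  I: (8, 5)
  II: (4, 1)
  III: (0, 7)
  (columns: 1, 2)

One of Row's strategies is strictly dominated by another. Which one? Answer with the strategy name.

II

I gives a strictly higher payoff than II against every column: 8 > 4, 5 > 1.
So II is strictly dominated and Row never plays it.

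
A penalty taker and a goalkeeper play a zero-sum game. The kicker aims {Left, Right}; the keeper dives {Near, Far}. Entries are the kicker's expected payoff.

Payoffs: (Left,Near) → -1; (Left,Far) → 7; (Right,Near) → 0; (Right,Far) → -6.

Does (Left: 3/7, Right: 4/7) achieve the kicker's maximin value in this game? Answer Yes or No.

Against Near this mix gives (3/7)·(-1) + (4/7)·0 = -3/7.
Against Far this mix gives (3/7)·7 + (4/7)·(-6) = -3/7.
All of the keeper's active replies (Near, Far) yield -3/7, and no column does worse for the kicker. The mix makes the keeper indifferent and guarantees -3/7, so it is optimal.

Yes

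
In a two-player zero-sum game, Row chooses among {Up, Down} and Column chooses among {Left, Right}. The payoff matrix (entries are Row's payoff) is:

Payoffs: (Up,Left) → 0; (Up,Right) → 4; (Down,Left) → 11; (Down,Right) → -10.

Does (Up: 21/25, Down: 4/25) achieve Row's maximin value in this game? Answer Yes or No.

Against Left this mix gives (21/25)·0 + (4/25)·11 = 44/25.
Against Right this mix gives (21/25)·4 + (4/25)·(-10) = 44/25.
All of Column's active replies (Left, Right) yield 44/25, and no column does worse for Row. The mix makes Column indifferent and guarantees 44/25, so it is optimal.

Yes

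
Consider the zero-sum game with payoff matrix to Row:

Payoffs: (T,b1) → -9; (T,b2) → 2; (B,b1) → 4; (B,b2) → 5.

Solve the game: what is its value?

Row minima: T → -9, B → 4; maximin = 4.
Column maxima: b1 → 4, b2 → 5; minimax = 4.
Since maximin = minimax = 4, there is a saddle point and the value is 4.

4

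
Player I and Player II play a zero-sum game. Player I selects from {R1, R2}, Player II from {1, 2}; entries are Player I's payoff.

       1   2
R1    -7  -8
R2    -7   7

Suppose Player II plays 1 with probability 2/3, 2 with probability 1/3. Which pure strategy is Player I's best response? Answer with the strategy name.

R2

Expected payoff of R1: (2/3)·(-7) + (1/3)·(-8) = -22/3.
Expected payoff of R2: (2/3)·(-7) + (1/3)·7 = -7/3.
The largest is -7/3, so Player I's best response is R2.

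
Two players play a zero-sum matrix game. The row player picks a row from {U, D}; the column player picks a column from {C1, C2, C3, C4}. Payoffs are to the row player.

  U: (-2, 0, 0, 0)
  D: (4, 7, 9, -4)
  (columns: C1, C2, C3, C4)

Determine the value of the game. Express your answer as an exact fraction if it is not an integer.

-4/5

Row minima: U → -2, D → -4; maximin = -2.
Column maxima: C1 → 4, C2 → 7, C3 → 9, C4 → 0; minimax = 0.
-2 ≠ 0, so there is no saddle point; optimal play is mixed.
C2 is strictly dominated by C1 (it gives the row player strictly more in every row), so the column player never plays it.
C3 is strictly dominated by C1 (it gives the row player strictly more in every row), so the column player never plays it.
On the remaining 2×2 (U, D vs C1, C4):
Let the row player play U with probability p. Expected payoff against C1: (-2)p + 4(1−p) = −6p + 4; against C4: 0p + (-4)(1−p) = 4p − 4.
Setting these equal: −6p + 4 = 4p − 4 ⇒ −10p = -8 ⇒ p = 4/5, and the value is (-6)·(4/5) + 4 = -4/5.
For the column player: with q = P(C1), equating U's and D's payoffs gives −2q = 8q − 4 ⇒ q = 2/5.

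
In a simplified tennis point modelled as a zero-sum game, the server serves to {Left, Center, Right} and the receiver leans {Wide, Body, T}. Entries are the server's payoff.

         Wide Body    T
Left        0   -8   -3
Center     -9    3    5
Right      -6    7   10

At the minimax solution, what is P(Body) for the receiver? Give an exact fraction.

2/7

Row minima: Left → -8, Center → -9, Right → -6; maximin = -6.
Column maxima: Wide → 0, Body → 7, T → 10; minimax = 0.
-6 ≠ 0, so there is no saddle point; optimal play is mixed.
Center is strictly dominated by Right, so the server never plays it.
T is strictly dominated by Body (it gives the server strictly more in every row), so the receiver never plays it.
On the remaining 2×2 (Left, Right vs Wide, Body):
Let the server play Left with probability p. Expected payoff against Wide: 0p + (-6)(1−p) = 6p − 6; against Body: (-8)p + 7(1−p) = −15p + 7.
Setting these equal: 6p − 6 = −15p + 7 ⇒ 21p = 13 ⇒ p = 13/21, and the value is (6)·(13/21) − 6 = -16/7.
For the receiver: with q = P(Wide), equating Left's and Right's payoffs gives 8q − 8 = −13q + 7 ⇒ q = 5/7.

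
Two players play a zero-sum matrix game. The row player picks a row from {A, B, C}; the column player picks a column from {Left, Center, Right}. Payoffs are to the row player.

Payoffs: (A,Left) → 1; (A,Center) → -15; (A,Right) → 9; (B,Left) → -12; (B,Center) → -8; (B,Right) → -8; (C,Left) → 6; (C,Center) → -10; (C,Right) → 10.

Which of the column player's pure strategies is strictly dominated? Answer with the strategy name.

Left holds the row player's payoff strictly below Right in every row: 1 < 9, -12 < -8, 6 < 10.
So Right is strictly dominated for the column player.

Right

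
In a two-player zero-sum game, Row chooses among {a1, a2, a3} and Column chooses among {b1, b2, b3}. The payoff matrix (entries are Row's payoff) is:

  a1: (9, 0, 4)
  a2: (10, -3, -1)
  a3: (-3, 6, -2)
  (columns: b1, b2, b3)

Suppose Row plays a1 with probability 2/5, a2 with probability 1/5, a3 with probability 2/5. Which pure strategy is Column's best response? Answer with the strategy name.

If Column plays b1, Row's expected payoff is (2/5)·9 + (1/5)·10 + (2/5)·(-3) = 22/5.
If Column plays b2, Row's expected payoff is (2/5)·0 + (1/5)·(-3) + (2/5)·6 = 9/5.
If Column plays b3, Row's expected payoff is (2/5)·4 + (1/5)·(-1) + (2/5)·(-2) = 3/5.
Column minimizes Row's payoff; the smallest is 3/5, so the best response is b3.

b3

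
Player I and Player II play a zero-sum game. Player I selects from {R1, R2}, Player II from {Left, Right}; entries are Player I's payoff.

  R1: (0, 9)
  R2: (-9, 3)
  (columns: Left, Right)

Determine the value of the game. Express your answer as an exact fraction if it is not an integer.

0

Row minima: R1 → 0, R2 → -9; maximin = 0.
Column maxima: Left → 0, Right → 9; minimax = 0.
Since maximin = minimax = 0, there is a saddle point and the value is 0.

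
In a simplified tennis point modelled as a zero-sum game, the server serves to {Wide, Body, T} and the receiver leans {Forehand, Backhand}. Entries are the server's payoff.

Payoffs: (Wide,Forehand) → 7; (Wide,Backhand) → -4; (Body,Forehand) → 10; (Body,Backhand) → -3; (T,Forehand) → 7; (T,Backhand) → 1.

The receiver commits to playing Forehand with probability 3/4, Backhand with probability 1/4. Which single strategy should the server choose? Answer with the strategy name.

Body

Expected payoff of Wide: (3/4)·7 + (1/4)·(-4) = 17/4.
Expected payoff of Body: (3/4)·10 + (1/4)·(-3) = 27/4.
Expected payoff of T: (3/4)·7 + (1/4)·1 = 11/2.
The largest is 27/4, so the server's best response is Body.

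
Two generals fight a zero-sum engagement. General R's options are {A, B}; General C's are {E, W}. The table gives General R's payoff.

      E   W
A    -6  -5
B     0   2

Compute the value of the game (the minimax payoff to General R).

0

Row minima: A → -6, B → 0; maximin = 0.
Column maxima: E → 0, W → 2; minimax = 0.
Since maximin = minimax = 0, there is a saddle point and the value is 0.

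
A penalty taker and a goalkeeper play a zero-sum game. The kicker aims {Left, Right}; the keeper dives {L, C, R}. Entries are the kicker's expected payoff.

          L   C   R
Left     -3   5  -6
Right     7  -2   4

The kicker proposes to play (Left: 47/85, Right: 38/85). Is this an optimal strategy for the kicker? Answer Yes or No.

No

Against L this mix gives (47/85)·(-3) + (38/85)·7 = 25/17.
Against C this mix gives (47/85)·5 + (38/85)·(-2) = 159/85.
Against R this mix gives (47/85)·(-6) + (38/85)·4 = -26/17.
The keeper will play R, holding the kicker to -26/17. Shifting weight toward the row that does better against R would raise this floor (the equalizing mix achieves 8/17 against both R and C), so the proposed strategy is not optimal.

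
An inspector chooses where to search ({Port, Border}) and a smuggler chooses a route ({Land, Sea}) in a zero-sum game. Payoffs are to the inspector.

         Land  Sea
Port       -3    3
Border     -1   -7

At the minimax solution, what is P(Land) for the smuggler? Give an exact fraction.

Row minima: Port → -3, Border → -7; maximin = -3.
Column maxima: Land → -1, Sea → 3; minimax = -1.
-3 ≠ -1, so there is no saddle point; optimal play is mixed.
Let the inspector play Port with probability p. Expected payoff against Land: (-3)p + (-1)(1−p) = −2p − 1; against Sea: 3p + (-7)(1−p) = 10p − 7.
Setting these equal: −2p − 1 = 10p − 7 ⇒ −12p = -6 ⇒ p = 1/2, and the value is (-2)·(1/2) − 1 = -2.
For the smuggler: with q = P(Land), equating Port's and Border's payoffs gives −6q + 3 = 6q − 7 ⇒ q = 5/6.

5/6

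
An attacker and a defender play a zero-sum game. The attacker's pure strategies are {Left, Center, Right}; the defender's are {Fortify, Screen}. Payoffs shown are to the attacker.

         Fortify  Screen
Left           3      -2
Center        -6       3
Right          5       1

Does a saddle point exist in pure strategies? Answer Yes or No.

Row minima: Left → -2, Center → -6, Right → 1; maximin = 1.
Column maxima: Fortify → 5, Screen → 3; minimax = 3.
1 ≠ 3, so no pure-strategy equilibrium exists.

No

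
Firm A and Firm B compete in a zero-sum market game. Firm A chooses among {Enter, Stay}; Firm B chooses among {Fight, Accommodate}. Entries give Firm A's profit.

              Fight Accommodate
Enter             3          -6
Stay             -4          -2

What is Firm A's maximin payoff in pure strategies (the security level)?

Row minima: Enter → -6, Stay → -4.
The best of these is -4.

-4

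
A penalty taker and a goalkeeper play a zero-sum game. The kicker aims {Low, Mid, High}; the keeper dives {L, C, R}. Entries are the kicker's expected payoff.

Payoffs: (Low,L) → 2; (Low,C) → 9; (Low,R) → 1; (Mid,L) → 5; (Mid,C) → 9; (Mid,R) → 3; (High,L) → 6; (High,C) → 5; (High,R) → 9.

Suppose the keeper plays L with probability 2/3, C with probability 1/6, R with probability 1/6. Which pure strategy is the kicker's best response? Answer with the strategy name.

Expected payoff of Low: (2/3)·2 + (1/6)·9 + (1/6)·1 = 3.
Expected payoff of Mid: (2/3)·5 + (1/6)·9 + (1/6)·3 = 16/3.
Expected payoff of High: (2/3)·6 + (1/6)·5 + (1/6)·9 = 19/3.
The largest is 19/3, so the kicker's best response is High.

High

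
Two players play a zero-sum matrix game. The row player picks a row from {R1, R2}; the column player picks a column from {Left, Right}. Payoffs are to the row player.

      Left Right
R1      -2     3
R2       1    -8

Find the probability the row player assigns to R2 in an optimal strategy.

Row minima: R1 → -2, R2 → -8; maximin = -2.
Column maxima: Left → 1, Right → 3; minimax = 1.
-2 ≠ 1, so there is no saddle point; optimal play is mixed.
Let the row player play R1 with probability p. Expected payoff against Left: (-2)p + 1(1−p) = −3p + 1; against Right: 3p + (-8)(1−p) = 11p − 8.
Setting these equal: −3p + 1 = 11p − 8 ⇒ −14p = -9 ⇒ p = 9/14, and the value is (-3)·(9/14) + 1 = -13/14.
For the column player: with q = P(Left), equating R1's and R2's payoffs gives −5q + 3 = 9q − 8 ⇒ q = 11/14.

5/14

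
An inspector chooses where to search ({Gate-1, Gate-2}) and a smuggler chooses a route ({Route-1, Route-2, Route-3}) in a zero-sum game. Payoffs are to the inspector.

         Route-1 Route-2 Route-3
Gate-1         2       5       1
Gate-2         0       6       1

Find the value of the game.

1

Row minima: Gate-1 → 1, Gate-2 → 0; maximin = 1.
Column maxima: Route-1 → 2, Route-2 → 6, Route-3 → 1; minimax = 1.
Since maximin = minimax = 1, there is a saddle point and the value is 1.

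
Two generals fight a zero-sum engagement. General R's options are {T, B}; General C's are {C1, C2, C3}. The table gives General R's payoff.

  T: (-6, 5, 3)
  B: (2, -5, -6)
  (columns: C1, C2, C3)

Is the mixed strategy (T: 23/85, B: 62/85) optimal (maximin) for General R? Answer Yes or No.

No

Against C1 this mix gives (23/85)·(-6) + (62/85)·2 = -14/85.
Against C2 this mix gives (23/85)·5 + (62/85)·(-5) = -39/17.
Against C3 this mix gives (23/85)·3 + (62/85)·(-6) = -303/85.
General C will play C3, holding General R to -303/85. Shifting weight toward the row that does better against C3 would raise this floor (the equalizing mix achieves -30/17 against both C3 and C1), so the proposed strategy is not optimal.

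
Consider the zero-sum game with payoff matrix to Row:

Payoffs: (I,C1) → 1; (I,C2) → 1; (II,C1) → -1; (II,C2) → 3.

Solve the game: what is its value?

1

Row minima: I → 1, II → -1; maximin = 1.
Column maxima: C1 → 1, C2 → 3; minimax = 1.
Since maximin = minimax = 1, there is a saddle point and the value is 1.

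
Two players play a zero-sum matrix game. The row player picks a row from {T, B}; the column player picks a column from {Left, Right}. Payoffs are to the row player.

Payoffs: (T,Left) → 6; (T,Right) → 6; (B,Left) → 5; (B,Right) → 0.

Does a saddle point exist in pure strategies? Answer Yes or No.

Row minima: T → 6, B → 0; maximin = 6.
Column maxima: Left → 6, Right → 6; minimax = 6.
maximin = minimax = 6, so a saddle point exists.

Yes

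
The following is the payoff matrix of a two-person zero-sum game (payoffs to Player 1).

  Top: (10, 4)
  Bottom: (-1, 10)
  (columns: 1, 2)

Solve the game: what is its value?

Row minima: Top → 4, Bottom → -1; maximin = 4.
Column maxima: 1 → 10, 2 → 10; minimax = 10.
4 ≠ 10, so there is no saddle point; optimal play is mixed.
Let Player 1 play Top with probability p. Expected payoff against 1: 10p + (-1)(1−p) = 11p − 1; against 2: 4p + 10(1−p) = −6p + 10.
Setting these equal: 11p − 1 = −6p + 10 ⇒ 17p = 11 ⇒ p = 11/17, and the value is (11)·(11/17) − 1 = 104/17.
For Player 2: with q = P(1), equating Top's and Bottom's payoffs gives 6q + 4 = −11q + 10 ⇒ q = 6/17.

104/17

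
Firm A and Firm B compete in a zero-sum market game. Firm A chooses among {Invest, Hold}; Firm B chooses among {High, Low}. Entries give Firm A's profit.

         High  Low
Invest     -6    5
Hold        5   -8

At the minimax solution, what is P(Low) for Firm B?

11/24

Row minima: Invest → -6, Hold → -8; maximin = -6.
Column maxima: High → 5, Low → 5; minimax = 5.
-6 ≠ 5, so there is no saddle point; optimal play is mixed.
Let Firm A play Invest with probability p. Expected payoff against High: (-6)p + 5(1−p) = −11p + 5; against Low: 5p + (-8)(1−p) = 13p − 8.
Setting these equal: −11p + 5 = 13p − 8 ⇒ −24p = -13 ⇒ p = 13/24, and the value is (-11)·(13/24) + 5 = -23/24.
For Firm B: with q = P(High), equating Invest's and Hold's payoffs gives −11q + 5 = 13q − 8 ⇒ q = 13/24.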